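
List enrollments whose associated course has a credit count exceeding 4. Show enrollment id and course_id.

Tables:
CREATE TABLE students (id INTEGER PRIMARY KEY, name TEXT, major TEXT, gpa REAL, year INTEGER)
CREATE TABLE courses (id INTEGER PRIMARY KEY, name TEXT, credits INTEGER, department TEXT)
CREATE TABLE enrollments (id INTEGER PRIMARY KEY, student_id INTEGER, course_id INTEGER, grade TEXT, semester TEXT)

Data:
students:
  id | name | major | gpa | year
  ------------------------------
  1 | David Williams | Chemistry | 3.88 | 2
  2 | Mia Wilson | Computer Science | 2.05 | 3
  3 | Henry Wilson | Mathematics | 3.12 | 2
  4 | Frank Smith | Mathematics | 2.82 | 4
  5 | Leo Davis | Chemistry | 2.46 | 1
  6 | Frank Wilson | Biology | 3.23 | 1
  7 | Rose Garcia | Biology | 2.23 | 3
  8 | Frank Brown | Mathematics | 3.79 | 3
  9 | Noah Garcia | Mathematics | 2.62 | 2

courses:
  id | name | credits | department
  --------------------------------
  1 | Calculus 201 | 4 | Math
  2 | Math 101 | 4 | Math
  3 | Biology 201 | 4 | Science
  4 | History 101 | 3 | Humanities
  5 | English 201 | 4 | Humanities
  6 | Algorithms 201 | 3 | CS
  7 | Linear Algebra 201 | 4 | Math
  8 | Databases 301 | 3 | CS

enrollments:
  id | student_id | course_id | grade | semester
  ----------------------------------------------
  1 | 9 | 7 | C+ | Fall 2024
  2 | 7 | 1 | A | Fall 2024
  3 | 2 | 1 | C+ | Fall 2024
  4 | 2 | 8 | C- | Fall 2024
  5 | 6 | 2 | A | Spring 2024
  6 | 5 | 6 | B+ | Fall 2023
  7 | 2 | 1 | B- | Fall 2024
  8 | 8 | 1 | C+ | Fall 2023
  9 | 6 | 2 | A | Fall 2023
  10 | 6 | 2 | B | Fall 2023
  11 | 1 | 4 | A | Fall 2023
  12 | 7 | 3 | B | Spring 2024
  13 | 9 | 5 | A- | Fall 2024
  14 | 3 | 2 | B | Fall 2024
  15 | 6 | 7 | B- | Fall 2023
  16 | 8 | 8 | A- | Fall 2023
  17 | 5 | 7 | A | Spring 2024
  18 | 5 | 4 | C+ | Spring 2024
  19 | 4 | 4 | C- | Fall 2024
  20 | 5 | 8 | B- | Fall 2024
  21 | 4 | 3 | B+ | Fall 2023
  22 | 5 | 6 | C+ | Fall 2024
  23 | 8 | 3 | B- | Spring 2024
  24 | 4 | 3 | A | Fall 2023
SELECT id, course_id FROM enrollments WHERE course_id IN (SELECT id FROM courses WHERE credits > 4)

Execution result:
(no rows)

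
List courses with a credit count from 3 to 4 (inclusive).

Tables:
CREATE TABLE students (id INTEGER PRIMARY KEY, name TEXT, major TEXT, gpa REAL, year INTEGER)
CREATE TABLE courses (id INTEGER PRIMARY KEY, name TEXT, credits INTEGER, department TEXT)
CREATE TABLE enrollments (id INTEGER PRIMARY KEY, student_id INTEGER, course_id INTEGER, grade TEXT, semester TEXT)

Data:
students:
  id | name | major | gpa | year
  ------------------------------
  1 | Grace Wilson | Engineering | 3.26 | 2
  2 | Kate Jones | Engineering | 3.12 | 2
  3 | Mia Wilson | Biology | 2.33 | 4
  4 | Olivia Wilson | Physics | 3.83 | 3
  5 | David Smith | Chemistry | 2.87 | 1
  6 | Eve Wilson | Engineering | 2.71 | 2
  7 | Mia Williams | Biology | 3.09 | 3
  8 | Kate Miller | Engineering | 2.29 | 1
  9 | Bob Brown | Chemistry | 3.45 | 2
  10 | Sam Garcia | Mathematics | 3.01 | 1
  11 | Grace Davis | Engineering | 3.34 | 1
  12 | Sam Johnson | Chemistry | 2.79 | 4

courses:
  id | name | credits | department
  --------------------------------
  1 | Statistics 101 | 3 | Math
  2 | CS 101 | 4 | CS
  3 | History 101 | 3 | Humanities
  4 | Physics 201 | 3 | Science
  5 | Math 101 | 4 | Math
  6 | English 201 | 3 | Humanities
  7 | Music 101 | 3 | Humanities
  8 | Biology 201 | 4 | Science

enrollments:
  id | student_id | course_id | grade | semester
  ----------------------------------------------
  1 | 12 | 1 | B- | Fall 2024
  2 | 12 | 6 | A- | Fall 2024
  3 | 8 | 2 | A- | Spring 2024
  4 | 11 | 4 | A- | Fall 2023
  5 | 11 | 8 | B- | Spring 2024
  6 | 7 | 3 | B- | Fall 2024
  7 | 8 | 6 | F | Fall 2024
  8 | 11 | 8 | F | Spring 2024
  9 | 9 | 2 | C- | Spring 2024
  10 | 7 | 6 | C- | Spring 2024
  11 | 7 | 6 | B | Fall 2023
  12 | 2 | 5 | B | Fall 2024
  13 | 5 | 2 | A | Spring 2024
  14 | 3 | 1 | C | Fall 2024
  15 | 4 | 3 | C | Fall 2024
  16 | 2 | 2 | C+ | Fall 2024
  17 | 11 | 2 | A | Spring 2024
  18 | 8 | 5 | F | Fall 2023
SELECT name, credits FROM courses WHERE credits BETWEEN 3 AND 4

Execution result:
name | credits
Statistics 101 | 3
CS 101 | 4
History 101 | 3
Physics 201 | 3
Math 101 | 4
English 201 | 3
Music 101 | 3
Biology 201 | 4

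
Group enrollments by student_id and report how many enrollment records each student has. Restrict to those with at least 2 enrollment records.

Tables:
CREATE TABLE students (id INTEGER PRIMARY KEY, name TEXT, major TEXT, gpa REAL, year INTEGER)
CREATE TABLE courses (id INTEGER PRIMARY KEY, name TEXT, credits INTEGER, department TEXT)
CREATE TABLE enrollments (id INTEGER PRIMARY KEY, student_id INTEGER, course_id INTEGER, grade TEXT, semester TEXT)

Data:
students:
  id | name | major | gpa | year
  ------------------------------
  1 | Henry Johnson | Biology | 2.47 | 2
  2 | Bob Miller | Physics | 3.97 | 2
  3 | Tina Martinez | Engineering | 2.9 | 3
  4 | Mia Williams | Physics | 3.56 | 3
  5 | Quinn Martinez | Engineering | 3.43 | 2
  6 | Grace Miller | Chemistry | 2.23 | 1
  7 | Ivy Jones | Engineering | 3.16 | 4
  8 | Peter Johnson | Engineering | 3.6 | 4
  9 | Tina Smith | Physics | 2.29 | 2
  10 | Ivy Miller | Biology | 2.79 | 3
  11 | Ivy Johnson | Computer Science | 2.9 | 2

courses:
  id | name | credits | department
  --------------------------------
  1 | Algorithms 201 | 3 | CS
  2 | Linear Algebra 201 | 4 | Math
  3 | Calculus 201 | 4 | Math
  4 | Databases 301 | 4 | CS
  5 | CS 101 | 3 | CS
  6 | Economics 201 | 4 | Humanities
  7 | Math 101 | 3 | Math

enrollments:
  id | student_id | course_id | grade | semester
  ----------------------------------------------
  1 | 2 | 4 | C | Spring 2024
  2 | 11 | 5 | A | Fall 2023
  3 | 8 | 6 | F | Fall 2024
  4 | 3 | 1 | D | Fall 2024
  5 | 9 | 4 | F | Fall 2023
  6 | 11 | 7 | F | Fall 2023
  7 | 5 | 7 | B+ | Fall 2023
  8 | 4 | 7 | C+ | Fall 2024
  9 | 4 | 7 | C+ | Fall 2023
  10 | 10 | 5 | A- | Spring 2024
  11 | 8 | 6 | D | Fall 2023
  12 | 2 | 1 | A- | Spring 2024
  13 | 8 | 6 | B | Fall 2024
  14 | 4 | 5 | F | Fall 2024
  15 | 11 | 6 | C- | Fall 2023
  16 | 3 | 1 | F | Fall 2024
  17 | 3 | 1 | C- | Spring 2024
SELECT student_id, COUNT(*) AS enrollment_count FROM enrollments GROUP BY student_id HAVING COUNT(*) >= 2

Execution result:
student_id | enrollment_count
2 | 2
3 | 3
4 | 3
8 | 3
11 | 3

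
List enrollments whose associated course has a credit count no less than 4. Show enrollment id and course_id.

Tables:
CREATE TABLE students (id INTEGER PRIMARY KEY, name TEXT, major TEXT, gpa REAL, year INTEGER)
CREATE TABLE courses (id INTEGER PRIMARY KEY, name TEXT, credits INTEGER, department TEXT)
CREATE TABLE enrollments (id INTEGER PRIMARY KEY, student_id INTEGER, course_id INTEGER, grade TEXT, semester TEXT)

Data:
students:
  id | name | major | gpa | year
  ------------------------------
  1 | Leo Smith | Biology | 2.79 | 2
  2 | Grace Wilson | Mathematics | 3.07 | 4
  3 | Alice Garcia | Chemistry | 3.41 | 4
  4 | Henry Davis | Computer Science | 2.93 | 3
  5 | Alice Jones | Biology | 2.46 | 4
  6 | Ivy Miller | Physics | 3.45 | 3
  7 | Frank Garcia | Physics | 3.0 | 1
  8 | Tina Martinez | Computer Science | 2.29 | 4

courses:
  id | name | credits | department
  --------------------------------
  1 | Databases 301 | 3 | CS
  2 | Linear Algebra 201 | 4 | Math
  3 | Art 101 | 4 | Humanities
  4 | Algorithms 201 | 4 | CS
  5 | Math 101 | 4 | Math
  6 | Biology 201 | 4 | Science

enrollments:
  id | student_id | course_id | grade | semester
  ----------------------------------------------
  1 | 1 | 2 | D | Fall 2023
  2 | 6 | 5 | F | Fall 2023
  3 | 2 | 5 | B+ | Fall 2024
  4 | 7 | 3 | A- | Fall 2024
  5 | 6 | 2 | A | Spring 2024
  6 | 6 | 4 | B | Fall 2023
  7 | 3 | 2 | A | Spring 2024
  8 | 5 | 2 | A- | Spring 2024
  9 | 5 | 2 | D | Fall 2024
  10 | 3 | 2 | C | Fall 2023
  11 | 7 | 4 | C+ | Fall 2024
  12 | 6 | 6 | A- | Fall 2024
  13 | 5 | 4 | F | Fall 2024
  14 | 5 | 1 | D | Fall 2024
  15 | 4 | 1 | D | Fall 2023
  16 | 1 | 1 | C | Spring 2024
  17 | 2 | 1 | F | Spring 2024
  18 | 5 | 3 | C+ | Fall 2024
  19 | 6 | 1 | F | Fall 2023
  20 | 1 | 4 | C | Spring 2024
SELECT id, course_id FROM enrollments WHERE course_id IN (SELECT id FROM courses WHERE credits >= 4)

Execution result:
id | course_id
1 | 2
2 | 5
3 | 5
4 | 3
5 | 2
6 | 4
7 | 2
8 | 2
9 | 2
10 | 2
11 | 4
12 | 6
13 | 4
18 | 3
20 | 4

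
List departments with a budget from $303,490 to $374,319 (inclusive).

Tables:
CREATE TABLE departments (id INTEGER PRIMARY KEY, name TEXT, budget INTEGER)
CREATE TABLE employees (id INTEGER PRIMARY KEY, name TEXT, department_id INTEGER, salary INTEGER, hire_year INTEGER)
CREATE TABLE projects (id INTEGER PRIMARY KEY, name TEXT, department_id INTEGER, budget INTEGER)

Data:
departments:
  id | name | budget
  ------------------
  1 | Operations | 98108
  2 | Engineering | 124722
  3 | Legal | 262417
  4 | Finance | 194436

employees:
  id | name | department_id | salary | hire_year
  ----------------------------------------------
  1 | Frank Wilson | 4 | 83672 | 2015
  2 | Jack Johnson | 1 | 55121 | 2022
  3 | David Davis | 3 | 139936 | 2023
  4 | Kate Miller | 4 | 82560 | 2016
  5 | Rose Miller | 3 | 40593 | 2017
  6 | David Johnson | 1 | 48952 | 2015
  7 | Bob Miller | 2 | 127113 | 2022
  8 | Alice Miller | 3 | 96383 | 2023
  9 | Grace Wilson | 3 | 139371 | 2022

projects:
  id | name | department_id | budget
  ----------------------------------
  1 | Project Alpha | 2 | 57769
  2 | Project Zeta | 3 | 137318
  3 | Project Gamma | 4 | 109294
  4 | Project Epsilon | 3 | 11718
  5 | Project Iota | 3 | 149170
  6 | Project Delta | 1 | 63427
SELECT name, budget FROM departments WHERE budget BETWEEN 303490 AND 374319

Execution result:
(no rows)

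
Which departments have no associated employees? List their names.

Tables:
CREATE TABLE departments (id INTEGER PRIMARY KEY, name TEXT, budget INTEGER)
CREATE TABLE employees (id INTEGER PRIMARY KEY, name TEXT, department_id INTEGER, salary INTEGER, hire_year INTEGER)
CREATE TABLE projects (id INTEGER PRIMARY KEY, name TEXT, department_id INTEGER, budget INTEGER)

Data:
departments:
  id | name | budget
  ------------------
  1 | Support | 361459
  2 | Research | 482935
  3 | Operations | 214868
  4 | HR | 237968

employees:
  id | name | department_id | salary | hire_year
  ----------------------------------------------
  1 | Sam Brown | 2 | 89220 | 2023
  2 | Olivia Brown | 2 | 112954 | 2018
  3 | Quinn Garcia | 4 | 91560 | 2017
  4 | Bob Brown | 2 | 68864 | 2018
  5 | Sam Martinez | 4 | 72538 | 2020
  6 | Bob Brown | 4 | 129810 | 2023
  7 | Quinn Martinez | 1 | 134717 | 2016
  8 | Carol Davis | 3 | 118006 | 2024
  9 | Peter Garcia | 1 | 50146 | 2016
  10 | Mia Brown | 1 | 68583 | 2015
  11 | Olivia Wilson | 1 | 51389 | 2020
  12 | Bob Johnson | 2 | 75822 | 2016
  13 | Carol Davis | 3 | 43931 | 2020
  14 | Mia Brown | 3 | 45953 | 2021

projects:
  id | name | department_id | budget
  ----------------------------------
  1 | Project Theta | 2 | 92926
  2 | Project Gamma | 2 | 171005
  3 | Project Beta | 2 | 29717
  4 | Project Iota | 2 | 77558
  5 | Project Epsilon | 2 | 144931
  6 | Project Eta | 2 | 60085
SELECT p.name FROM departments p LEFT JOIN employees c ON c.department_id = p.id WHERE c.id IS NULL

Execution result:
(no rows)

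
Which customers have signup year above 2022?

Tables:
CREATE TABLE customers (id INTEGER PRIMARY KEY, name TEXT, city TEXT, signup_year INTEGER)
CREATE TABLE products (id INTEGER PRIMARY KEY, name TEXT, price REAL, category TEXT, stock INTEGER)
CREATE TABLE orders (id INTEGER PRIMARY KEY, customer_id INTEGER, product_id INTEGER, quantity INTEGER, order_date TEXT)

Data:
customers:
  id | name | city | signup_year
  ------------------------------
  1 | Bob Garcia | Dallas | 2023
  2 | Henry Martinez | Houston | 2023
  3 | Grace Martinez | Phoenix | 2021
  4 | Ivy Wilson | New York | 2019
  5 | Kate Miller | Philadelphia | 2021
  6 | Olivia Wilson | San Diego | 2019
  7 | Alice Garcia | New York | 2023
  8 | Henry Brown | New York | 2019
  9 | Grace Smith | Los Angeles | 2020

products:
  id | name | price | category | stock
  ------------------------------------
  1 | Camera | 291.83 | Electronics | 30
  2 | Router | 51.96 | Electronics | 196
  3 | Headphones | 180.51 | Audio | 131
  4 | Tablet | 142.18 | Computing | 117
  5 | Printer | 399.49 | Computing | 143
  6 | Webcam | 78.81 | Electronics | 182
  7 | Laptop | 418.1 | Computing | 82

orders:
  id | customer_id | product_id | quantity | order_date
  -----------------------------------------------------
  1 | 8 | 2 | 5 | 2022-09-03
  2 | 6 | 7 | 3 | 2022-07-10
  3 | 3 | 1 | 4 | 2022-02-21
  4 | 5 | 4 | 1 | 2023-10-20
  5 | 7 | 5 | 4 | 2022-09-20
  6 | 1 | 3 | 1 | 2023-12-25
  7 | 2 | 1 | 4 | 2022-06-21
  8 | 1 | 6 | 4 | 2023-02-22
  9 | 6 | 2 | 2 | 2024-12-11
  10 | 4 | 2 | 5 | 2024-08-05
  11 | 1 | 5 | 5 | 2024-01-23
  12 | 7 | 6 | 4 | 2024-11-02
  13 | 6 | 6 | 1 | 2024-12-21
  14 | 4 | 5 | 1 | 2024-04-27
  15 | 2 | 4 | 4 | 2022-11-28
SELECT name, signup_year FROM customers WHERE signup_year > 2022

Execution result:
name | signup_year
Bob Garcia | 2023
Henry Martinez | 2023
Alice Garcia | 2023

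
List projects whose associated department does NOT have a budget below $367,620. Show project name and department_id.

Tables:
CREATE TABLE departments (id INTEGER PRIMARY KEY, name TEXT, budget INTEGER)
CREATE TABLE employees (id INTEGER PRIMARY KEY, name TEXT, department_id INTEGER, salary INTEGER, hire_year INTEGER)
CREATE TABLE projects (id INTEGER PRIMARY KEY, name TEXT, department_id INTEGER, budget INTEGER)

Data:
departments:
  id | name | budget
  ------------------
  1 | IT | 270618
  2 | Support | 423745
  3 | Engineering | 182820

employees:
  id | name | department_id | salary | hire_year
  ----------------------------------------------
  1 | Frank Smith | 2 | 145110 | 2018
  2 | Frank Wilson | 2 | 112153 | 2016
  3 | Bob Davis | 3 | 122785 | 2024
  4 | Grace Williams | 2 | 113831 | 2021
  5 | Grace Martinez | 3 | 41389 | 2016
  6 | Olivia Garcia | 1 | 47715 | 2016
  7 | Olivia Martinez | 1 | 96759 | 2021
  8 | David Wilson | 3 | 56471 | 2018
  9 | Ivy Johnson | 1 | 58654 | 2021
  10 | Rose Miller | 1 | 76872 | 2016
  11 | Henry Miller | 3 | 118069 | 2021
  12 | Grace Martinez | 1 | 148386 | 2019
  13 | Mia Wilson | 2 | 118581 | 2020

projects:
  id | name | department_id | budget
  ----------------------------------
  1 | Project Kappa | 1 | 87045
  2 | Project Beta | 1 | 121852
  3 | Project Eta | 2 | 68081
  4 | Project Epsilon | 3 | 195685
SELECT name, department_id FROM projects WHERE department_id NOT IN (SELECT id FROM departments WHERE budget < 367620)

Execution result:
name | department_id
Project Eta | 2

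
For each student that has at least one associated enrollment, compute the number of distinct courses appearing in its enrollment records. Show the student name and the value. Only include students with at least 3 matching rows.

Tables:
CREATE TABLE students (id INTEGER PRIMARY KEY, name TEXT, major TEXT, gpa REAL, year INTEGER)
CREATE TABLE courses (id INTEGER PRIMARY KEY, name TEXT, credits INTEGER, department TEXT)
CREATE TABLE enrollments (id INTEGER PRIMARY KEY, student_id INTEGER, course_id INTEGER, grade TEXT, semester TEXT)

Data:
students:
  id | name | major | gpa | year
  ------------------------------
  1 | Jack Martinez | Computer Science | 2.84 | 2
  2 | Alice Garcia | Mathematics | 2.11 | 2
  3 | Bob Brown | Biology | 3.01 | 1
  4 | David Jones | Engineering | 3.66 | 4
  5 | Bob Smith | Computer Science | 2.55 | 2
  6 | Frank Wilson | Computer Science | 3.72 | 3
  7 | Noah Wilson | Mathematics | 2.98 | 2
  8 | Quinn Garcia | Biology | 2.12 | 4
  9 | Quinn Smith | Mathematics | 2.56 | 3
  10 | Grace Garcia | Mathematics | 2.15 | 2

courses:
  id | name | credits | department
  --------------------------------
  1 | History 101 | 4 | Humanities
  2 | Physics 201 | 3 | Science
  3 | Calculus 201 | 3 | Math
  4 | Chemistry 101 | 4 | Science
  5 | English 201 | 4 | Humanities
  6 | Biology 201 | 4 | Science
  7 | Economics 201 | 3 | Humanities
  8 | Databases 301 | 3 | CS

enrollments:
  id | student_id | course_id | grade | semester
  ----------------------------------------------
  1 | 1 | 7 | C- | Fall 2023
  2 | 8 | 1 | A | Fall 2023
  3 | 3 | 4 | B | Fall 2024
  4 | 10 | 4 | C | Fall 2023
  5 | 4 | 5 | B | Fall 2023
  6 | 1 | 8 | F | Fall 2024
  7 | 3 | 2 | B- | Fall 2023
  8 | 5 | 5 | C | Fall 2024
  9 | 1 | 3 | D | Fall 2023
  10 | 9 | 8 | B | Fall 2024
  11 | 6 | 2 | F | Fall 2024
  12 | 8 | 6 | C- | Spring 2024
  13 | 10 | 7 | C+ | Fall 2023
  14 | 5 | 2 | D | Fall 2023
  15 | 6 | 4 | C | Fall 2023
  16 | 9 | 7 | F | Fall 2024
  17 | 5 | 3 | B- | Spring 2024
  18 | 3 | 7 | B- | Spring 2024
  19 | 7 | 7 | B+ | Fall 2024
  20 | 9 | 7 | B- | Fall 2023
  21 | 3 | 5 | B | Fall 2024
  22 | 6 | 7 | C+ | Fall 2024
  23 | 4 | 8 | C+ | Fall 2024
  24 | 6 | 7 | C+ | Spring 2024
SELECT p.name, COUNT(DISTINCT c.course_id) AS distinct_course_count FROM enrollments c JOIN students p ON c.student_id = p.id GROUP BY p.id, p.name HAVING COUNT(*) >= 3

Execution result:
name | distinct_course_count
Jack Martinez | 3
Bob Brown | 4
Bob Smith | 3
Frank Wilson | 3
Quinn Smith | 2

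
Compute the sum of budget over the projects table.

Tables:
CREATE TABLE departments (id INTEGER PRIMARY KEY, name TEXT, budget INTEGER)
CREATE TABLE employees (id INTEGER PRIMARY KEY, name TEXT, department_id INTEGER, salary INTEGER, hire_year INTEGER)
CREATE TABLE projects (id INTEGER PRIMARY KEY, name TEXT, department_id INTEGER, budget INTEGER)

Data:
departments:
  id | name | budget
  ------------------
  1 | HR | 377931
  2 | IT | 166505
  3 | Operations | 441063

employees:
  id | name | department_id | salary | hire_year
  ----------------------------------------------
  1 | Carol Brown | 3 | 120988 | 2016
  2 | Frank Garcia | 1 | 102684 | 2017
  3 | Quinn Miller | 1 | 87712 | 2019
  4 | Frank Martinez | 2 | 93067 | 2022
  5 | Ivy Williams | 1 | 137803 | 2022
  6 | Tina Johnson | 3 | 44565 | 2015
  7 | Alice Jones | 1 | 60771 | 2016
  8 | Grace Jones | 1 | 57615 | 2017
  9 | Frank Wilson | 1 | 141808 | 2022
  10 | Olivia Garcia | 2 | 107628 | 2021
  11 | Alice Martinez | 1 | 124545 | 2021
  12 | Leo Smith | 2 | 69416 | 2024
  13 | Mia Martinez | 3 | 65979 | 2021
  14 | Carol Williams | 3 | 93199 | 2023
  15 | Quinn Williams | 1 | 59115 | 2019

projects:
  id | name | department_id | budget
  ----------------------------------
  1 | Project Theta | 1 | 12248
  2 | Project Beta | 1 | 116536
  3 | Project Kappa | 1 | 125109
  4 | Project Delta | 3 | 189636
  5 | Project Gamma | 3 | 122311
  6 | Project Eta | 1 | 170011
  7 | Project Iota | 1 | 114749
SELECT SUM(budget) FROM projects

Execution result:
850600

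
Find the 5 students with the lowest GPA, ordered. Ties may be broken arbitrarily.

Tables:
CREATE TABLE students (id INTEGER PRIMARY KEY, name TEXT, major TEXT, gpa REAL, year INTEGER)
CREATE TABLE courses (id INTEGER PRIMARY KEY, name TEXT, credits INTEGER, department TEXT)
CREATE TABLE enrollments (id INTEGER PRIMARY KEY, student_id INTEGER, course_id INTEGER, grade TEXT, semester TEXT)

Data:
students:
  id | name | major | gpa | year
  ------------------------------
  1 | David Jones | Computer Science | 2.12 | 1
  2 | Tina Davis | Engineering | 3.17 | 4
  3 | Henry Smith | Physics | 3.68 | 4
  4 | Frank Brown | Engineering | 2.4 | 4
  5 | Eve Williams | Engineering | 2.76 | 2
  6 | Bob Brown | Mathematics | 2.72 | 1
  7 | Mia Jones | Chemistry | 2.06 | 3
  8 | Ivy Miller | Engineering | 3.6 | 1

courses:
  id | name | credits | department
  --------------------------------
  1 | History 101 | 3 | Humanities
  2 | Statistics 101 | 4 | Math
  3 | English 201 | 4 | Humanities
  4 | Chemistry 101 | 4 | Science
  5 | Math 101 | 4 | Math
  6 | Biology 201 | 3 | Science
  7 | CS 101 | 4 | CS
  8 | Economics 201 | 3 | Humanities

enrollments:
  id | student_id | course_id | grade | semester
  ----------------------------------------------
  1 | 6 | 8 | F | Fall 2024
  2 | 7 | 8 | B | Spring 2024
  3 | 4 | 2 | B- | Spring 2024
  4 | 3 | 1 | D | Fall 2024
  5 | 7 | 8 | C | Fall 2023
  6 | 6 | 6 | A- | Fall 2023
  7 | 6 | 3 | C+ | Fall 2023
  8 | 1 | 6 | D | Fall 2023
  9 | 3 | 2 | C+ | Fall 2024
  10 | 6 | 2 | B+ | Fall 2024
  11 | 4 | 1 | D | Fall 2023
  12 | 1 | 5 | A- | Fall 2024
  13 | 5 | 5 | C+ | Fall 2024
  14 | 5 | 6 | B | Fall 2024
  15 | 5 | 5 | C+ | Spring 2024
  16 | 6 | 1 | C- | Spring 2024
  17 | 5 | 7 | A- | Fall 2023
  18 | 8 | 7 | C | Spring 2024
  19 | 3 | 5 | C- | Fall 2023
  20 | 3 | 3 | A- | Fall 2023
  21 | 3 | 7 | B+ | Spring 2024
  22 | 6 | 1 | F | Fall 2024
SELECT name, gpa FROM students ORDER BY gpa ASC LIMIT 5

Execution result:
name | gpa
Mia Jones | 2.06
David Jones | 2.12
Frank Brown | 2.40
Bob Brown | 2.72
Eve Williams | 2.76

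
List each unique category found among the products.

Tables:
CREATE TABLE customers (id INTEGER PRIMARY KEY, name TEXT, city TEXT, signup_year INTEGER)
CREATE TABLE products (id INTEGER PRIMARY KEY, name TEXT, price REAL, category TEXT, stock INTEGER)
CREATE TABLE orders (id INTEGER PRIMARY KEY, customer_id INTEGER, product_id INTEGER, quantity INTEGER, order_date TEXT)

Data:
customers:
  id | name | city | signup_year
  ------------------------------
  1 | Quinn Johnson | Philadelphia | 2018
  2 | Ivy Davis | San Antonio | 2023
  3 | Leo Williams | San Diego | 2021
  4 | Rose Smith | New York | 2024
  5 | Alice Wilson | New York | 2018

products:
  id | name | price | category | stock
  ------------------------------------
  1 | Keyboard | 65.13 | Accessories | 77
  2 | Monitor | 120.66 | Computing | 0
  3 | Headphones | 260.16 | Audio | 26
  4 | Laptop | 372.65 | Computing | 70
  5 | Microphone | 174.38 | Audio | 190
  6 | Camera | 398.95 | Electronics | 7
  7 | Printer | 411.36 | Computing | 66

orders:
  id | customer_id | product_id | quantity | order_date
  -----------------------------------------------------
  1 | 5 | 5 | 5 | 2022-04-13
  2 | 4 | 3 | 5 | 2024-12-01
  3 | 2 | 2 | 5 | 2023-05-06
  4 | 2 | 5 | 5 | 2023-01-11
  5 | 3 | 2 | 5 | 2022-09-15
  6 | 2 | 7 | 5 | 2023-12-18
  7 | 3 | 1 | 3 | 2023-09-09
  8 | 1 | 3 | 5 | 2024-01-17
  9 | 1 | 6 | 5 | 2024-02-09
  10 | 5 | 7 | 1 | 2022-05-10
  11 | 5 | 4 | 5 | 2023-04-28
SELECT DISTINCT category FROM products

Execution result:
category
Accessories
Computing
Audio
Electronics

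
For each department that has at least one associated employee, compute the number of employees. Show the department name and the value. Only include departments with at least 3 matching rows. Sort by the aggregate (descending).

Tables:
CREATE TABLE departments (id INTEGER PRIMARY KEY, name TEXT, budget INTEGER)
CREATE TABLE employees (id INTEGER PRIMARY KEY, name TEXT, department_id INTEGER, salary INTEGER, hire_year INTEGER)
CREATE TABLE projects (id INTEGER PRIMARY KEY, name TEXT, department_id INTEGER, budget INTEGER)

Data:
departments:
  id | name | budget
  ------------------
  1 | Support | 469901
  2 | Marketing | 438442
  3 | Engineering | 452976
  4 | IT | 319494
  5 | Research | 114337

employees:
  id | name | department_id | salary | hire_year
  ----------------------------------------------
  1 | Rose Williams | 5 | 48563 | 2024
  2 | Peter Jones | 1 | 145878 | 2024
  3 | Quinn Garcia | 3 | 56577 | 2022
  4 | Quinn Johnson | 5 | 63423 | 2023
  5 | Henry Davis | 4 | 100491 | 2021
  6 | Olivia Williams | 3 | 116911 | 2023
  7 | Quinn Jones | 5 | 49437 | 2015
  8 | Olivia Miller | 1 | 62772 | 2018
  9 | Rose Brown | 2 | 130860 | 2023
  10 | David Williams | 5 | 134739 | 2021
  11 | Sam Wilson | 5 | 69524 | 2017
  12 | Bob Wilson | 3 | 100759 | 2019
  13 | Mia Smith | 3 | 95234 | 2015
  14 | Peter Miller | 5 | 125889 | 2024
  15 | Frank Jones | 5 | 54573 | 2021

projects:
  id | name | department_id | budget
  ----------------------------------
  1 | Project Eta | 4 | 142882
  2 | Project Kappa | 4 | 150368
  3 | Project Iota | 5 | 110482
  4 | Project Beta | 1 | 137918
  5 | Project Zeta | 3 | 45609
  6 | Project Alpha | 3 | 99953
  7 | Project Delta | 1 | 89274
SELECT p.name, COUNT(*) AS n FROM employees c JOIN departments p ON c.department_id = p.id GROUP BY p.id, p.name HAVING COUNT(*) >= 3 ORDER BY n DESC

Execution result:
name | n
Research | 7
Engineering | 4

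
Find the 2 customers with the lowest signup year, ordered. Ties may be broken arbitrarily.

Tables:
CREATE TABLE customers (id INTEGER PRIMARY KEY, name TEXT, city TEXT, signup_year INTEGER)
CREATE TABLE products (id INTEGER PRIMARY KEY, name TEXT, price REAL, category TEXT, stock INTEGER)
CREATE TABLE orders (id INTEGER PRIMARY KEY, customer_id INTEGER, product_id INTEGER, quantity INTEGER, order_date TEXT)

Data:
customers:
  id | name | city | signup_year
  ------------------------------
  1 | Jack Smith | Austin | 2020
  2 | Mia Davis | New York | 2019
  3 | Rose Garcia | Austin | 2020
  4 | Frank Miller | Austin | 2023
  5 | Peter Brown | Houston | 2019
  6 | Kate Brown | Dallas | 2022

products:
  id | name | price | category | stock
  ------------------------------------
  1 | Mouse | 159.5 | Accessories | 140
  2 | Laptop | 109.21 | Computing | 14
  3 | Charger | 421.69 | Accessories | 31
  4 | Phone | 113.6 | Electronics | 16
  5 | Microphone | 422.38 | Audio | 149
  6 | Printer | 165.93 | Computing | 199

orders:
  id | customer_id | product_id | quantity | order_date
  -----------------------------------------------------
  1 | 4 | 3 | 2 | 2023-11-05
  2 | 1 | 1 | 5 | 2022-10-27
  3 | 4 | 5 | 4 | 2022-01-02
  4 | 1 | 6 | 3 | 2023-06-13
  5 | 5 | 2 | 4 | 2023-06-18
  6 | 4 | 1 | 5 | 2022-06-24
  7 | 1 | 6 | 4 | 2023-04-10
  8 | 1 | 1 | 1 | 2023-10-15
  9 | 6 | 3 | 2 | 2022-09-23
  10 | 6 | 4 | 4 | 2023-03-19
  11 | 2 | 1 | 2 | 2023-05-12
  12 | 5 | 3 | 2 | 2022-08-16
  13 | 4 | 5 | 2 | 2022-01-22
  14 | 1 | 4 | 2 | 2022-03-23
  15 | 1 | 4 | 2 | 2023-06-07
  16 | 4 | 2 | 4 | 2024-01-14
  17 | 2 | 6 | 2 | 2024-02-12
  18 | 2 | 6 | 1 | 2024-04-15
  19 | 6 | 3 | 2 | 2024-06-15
SELECT name, signup_year FROM customers ORDER BY signup_year ASC LIMIT 2

Execution result:
name | signup_year
Mia Davis | 2019
Peter Brown | 2019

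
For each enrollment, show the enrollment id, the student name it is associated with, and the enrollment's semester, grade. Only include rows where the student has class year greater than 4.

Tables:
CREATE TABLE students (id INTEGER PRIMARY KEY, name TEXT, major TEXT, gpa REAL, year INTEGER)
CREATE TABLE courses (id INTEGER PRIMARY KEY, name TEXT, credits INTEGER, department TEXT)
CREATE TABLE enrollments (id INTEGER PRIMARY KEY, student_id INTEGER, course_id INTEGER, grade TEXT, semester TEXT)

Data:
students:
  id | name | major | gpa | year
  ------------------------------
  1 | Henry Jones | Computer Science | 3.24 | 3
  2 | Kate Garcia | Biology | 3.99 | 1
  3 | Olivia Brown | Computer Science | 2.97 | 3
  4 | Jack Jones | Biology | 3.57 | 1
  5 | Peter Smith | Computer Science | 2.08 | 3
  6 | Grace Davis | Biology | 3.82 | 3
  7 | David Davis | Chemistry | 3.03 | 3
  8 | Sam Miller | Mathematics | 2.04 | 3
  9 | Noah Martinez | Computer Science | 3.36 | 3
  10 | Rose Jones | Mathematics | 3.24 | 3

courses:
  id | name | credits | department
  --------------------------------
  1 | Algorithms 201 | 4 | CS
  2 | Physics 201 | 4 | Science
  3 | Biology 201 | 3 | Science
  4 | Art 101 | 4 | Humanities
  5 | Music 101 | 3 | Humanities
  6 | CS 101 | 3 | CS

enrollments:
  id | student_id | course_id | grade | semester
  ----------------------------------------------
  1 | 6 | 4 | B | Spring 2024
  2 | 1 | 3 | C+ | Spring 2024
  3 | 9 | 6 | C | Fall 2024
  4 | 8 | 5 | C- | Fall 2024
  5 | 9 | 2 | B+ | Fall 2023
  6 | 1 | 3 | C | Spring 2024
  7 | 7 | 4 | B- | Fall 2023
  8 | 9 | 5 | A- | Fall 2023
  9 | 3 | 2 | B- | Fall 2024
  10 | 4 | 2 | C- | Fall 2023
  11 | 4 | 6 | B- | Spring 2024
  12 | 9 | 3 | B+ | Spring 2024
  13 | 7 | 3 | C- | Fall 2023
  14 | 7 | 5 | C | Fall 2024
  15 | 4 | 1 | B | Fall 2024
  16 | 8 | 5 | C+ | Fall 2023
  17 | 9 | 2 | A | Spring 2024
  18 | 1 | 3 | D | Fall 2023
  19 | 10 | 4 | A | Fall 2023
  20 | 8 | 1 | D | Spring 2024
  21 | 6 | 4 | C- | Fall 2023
SELECT c.id, p.name AS student, c.semester, c.grade FROM enrollments c JOIN students p ON c.student_id = p.id WHERE p.year > 4

Execution result:
(no rows)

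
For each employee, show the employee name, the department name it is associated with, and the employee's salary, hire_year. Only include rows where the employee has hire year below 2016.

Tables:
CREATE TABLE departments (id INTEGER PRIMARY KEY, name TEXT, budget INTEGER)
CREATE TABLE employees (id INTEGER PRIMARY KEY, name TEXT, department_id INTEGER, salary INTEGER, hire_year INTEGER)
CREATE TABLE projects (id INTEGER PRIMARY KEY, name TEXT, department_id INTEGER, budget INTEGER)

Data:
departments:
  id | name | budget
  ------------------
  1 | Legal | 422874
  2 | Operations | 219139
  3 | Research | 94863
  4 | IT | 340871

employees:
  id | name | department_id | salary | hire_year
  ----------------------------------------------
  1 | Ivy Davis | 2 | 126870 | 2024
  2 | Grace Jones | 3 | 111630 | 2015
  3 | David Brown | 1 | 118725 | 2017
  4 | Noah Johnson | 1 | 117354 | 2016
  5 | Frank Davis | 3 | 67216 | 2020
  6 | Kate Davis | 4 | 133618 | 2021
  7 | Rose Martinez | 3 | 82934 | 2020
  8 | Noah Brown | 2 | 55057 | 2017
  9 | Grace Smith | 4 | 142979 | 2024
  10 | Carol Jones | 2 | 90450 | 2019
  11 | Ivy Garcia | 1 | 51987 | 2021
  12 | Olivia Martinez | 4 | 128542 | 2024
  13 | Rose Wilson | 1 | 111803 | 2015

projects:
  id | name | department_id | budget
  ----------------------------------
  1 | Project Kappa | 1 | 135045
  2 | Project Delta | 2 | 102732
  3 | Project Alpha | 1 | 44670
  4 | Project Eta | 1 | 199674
SELECT c.name, p.name AS department, c.salary, c.hire_year FROM employees c JOIN departments p ON c.department_id = p.id WHERE c.hire_year < 2016

Execution result:
name | department | salary | hire_year
Grace Jones | Research | 111630 | 2015
Rose Wilson | Legal | 111803 | 2015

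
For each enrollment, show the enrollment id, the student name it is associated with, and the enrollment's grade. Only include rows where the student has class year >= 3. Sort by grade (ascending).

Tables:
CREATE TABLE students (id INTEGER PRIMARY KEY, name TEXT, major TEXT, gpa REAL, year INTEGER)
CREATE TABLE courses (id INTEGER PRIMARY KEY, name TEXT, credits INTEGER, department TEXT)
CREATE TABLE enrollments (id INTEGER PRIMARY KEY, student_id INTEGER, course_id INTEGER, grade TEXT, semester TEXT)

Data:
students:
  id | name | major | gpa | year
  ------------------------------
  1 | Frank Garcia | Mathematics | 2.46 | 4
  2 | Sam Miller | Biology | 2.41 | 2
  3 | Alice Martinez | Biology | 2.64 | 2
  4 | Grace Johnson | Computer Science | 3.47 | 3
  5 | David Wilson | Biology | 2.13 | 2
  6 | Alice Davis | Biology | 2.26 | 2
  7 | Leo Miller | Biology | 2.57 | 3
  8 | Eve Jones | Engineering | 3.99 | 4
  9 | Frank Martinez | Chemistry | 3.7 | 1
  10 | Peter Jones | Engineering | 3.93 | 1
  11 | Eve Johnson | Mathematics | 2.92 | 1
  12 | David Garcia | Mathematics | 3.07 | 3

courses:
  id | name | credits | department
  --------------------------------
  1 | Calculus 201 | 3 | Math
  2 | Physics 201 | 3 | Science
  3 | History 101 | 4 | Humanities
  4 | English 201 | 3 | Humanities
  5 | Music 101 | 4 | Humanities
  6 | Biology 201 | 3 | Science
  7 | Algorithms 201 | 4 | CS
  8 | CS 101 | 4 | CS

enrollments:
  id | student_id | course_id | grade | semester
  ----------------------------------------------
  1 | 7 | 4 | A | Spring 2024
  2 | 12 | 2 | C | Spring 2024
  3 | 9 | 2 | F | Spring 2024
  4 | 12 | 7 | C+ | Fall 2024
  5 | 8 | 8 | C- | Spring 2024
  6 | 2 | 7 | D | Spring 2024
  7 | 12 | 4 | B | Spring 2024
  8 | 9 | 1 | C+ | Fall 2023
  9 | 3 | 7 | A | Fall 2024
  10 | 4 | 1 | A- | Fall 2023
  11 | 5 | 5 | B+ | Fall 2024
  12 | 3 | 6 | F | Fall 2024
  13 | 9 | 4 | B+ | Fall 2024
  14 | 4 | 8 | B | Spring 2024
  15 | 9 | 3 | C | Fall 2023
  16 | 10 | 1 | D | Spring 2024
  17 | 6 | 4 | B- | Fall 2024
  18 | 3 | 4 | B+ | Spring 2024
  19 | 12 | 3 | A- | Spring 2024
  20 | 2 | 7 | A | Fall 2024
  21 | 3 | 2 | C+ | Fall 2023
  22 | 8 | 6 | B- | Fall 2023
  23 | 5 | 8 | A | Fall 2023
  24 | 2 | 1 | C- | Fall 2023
SELECT c.id, p.name AS student, c.grade FROM enrollments c JOIN students p ON c.student_id = p.id WHERE p.year >= 3 ORDER BY c.grade ASC

Execution result:
id | student | grade
1 | Leo Miller | A
10 | Grace Johnson | A-
19 | David Garcia | A-
7 | David Garcia | B
14 | Grace Johnson | B
22 | Eve Jones | B-
2 | David Garcia | C
4 | David Garcia | C+
5 | Eve Jones | C-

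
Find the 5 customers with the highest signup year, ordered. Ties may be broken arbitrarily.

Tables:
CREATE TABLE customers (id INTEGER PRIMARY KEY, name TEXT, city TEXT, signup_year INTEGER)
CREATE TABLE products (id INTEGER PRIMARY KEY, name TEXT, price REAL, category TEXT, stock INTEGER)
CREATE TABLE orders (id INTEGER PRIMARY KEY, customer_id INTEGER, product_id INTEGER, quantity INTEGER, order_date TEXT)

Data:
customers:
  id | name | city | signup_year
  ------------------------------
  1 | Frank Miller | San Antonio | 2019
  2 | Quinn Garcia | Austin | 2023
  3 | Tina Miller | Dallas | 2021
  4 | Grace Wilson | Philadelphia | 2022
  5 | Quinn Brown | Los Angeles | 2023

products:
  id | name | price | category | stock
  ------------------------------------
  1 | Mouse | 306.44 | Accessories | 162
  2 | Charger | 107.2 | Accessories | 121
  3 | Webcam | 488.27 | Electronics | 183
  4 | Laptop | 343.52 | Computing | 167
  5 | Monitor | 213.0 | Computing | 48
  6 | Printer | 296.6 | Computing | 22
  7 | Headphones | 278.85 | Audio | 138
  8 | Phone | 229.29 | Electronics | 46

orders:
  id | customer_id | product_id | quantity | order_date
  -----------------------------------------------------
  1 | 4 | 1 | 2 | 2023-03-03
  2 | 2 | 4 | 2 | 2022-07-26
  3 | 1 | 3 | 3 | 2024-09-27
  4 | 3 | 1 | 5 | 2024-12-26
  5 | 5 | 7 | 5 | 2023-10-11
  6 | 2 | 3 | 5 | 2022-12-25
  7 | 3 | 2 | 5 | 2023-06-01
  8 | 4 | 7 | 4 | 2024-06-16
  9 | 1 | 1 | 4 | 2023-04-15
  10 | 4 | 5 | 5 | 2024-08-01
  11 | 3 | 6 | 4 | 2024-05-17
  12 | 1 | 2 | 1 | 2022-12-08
SELECT name, signup_year FROM customers ORDER BY signup_year DESC LIMIT 5

Execution result:
name | signup_year
Quinn Garcia | 2023
Quinn Brown | 2023
Grace Wilson | 2022
Tina Miller | 2021
Frank Miller | 2019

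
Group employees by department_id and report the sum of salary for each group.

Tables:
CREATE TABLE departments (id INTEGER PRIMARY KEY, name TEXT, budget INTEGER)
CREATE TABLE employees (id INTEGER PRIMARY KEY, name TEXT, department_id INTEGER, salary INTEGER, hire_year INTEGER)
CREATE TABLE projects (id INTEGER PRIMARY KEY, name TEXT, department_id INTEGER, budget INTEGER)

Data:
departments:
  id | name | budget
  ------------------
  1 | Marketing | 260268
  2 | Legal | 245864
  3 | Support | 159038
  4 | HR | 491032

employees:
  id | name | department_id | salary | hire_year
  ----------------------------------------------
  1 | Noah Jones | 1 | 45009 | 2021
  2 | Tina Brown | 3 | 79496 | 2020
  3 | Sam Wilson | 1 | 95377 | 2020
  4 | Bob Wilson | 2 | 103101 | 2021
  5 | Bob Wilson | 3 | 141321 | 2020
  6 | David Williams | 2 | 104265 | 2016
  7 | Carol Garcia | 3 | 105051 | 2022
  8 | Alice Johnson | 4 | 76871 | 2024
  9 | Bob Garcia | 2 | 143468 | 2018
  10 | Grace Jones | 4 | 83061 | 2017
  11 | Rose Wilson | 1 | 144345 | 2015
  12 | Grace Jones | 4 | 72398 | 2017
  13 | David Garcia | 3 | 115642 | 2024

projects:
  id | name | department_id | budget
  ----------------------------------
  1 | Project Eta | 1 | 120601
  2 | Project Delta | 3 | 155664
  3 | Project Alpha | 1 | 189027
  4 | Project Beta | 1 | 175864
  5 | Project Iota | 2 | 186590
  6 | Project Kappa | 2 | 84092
SELECT department_id, SUM(salary) AS sum_salary FROM employees GROUP BY department_id

Execution result:
department_id | sum_salary
1 | 284731
2 | 350834
3 | 441510
4 | 232330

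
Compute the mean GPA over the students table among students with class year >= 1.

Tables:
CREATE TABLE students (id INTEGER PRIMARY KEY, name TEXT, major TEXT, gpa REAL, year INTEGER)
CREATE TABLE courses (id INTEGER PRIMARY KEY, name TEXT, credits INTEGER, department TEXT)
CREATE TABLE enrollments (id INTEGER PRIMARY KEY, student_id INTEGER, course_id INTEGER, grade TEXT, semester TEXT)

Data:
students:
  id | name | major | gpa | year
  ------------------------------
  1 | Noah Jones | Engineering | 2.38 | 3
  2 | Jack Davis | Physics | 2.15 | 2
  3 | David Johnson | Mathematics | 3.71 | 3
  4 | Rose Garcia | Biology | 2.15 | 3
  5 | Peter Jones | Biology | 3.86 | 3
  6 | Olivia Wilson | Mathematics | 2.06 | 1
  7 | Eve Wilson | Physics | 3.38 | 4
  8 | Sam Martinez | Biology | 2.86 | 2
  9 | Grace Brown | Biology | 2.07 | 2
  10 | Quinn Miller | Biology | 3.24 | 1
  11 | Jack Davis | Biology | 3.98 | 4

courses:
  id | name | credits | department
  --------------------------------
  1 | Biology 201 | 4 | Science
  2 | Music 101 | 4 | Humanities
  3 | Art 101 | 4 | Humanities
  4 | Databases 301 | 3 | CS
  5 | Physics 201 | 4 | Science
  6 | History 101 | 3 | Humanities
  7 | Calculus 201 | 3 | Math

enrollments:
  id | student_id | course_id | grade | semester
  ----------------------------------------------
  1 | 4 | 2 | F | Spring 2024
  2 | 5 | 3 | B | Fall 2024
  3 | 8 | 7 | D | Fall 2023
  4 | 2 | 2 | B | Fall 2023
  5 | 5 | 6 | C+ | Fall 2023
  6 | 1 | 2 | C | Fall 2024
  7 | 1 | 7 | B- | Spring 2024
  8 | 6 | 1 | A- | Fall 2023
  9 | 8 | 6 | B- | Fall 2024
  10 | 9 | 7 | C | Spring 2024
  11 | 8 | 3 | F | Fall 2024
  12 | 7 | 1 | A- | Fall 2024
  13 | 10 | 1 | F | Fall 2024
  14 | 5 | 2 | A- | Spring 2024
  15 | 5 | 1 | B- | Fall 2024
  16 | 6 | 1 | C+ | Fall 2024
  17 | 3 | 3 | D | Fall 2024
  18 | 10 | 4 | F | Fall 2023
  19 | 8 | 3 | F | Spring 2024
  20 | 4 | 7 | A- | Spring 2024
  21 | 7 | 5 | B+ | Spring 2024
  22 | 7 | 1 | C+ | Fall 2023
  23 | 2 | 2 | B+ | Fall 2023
SELECT AVG(gpa) FROM students WHERE year >= 1

Execution result:
2.89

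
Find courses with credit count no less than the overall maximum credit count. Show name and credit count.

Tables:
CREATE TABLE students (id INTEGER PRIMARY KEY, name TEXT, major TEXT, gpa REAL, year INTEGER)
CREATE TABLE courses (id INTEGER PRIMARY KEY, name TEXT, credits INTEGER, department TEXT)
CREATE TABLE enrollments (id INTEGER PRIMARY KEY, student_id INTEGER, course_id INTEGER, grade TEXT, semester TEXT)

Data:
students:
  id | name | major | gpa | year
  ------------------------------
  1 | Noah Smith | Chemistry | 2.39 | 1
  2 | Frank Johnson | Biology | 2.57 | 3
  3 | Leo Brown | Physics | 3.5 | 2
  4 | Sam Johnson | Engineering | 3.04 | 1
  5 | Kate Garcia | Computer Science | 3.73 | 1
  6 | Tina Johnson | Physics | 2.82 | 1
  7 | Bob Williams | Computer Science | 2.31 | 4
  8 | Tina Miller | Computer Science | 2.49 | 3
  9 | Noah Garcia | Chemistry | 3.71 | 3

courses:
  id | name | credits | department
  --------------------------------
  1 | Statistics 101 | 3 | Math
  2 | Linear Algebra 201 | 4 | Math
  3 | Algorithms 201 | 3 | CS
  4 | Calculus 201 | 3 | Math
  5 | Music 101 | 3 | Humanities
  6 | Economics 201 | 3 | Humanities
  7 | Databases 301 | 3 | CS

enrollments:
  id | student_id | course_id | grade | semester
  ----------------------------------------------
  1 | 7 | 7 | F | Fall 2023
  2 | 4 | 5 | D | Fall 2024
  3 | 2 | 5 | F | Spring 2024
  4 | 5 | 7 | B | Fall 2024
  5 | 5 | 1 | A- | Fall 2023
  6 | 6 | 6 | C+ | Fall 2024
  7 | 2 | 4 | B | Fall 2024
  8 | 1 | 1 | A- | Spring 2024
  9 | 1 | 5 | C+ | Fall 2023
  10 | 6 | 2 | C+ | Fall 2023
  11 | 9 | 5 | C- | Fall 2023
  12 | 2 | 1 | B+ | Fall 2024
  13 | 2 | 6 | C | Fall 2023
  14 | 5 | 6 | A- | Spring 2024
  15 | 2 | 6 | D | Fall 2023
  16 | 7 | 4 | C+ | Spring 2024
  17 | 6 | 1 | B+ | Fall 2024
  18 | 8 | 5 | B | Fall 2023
SELECT name, credits FROM courses WHERE credits >= (SELECT MAX(credits) FROM courses)

Execution result:
name | credits
Linear Algebra 201 | 4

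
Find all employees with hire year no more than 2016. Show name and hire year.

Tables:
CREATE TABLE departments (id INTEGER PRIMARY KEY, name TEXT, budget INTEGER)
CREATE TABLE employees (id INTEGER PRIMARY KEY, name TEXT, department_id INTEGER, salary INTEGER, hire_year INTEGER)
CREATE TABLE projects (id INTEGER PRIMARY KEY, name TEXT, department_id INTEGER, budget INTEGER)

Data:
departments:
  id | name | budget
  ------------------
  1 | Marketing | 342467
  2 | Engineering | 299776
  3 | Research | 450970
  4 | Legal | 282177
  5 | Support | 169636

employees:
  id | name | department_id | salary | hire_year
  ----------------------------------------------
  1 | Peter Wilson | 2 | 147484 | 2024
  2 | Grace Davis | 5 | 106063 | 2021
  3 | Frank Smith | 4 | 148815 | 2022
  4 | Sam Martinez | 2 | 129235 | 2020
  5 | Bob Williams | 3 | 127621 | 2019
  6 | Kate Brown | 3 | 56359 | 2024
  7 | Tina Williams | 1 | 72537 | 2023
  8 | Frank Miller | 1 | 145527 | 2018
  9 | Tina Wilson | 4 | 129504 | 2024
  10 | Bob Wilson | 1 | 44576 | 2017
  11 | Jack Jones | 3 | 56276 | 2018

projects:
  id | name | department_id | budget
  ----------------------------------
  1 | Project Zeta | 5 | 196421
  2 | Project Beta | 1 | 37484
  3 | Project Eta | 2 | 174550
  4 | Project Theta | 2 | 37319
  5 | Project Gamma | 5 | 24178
SELECT name, hire_year FROM employees WHERE hire_year <= 2016

Execution result:
(no rows)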